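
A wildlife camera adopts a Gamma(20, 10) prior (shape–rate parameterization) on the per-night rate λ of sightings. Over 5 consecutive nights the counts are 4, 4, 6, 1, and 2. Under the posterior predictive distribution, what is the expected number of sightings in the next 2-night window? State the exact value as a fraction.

Total count: 4 + 4 + 6 + 1 + 2 = 17.
Total exposure: 5 nights.
By Gamma–Poisson conjugacy, the posterior is Gamma(α + Σx, β + Σt) = Gamma(20 + 17, 10 + 5) = Gamma(37, 15).
Predictive mean over a 2-night window = T·E[λ|data] = 2·37/15 = 74/15.

74/15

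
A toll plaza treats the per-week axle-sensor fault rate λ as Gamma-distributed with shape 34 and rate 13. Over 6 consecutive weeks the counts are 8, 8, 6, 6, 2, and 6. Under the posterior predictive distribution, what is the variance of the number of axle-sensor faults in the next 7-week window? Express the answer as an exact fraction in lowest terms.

Total count: 8 + 8 + 6 + 6 + 2 + 6 = 36.
Total exposure: 6 weeks.
Posterior: α' = 34 + 36 = 70, β' = 13 + 6 = 19.
The posterior predictive for a window of length T is Negative Binomial with variance T·α'·(β'+T)/β'² = 7·70·26/361 = 12740/361.

12740/361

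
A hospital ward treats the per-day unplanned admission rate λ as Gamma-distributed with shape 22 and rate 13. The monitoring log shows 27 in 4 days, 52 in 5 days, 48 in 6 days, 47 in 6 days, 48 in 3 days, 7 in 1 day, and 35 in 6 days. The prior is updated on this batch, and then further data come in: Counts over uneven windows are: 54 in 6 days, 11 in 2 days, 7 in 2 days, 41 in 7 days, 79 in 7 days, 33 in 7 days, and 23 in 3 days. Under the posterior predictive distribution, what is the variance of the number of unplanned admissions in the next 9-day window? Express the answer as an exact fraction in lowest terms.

Total count: 27 + 52 + 48 + 47 + 48 + 7 + 35 = 264.
Total exposure: 4 + 5 + 6 + 6 + 3 + 1 + 6 = 31 days.
After the first batch: Gamma(22 + 264, 13 + 31) = Gamma(286, 44).
Total count: 54 + 11 + 7 + 41 + 79 + 33 + 23 = 248.
Total exposure: 6 + 2 + 2 + 7 + 7 + 7 + 3 = 34 days.
After the second batch: Gamma(286 + 248, 44 + 34) = Gamma(534, 78).
The posterior predictive for a window of length T is Negative Binomial with variance T·α'·(β'+T)/β'² = 9·534·87/6084 = 23229/338.

23229/338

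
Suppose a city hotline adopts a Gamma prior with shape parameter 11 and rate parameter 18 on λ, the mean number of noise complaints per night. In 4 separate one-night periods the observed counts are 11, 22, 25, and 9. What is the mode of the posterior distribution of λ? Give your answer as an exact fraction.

Total count: 11 + 22 + 25 + 9 = 67.
Total exposure: 4 nights.
The Gamma prior is conjugate for the Poisson rate, so λ | data ~ Gamma(11+67, 18+4) = Gamma(78, 22).
Posterior mode = (α'−1)/β' = 77/22 = 7/2.

7/2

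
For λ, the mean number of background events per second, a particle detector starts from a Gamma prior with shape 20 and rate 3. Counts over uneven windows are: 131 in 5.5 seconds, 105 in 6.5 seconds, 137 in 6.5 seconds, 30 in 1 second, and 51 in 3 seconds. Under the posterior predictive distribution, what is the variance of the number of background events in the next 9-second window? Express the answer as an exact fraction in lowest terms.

Total count: 131 + 105 + 137 + 30 + 51 = 454.
Total exposure: 5.5 + 6.5 + 6.5 + 1 + 3 = 22.5 seconds.
Gamma(α, β) with Poisson data over total exposure Σt gives posterior Gamma(α+Σx, β+Σt) = Gamma(474, 51/2).
The posterior predictive for a window of length T is Negative Binomial with variance T·α'·(β'+T)/β'² = 9·474·(69/2)/(2601/4) = 65412/289.

65412/289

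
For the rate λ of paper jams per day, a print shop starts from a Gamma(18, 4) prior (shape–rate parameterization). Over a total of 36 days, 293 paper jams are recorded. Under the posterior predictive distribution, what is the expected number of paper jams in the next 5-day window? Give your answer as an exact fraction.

Total count 293 over total exposure 36 days.
Conjugate update: add total count to the shape and total exposure to the rate, giving Gamma(311, 40).
Predictive mean over a 5-day window = T·E[λ|data] = 5·311/40 = 311/8.

311/8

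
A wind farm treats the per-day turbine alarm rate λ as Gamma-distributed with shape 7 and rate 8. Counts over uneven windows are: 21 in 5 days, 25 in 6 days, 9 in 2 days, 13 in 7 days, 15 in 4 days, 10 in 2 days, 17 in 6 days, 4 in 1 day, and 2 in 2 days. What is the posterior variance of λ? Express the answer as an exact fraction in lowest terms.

Total count: 21 + 25 + 9 + 13 + 15 + 10 + 17 + 4 + 2 = 116.
Total exposure: 5 + 6 + 2 + 7 + 4 + 2 + 6 + 1 + 2 = 35 days.
The Gamma prior is conjugate for the Poisson rate, so λ | data ~ Gamma(7+116, 8+35) = Gamma(123, 43).
Posterior variance = α'/β'² = 123/1849.

123/1849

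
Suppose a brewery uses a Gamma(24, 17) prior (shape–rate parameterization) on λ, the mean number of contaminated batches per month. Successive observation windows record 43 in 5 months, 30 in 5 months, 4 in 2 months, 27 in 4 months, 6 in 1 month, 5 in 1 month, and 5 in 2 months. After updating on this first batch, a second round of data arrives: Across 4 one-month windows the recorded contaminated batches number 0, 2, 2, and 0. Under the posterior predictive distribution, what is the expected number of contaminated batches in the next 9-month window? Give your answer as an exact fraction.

1332/41

Total count: 43 + 30 + 4 + 27 + 6 + 5 + 5 = 120.
Total exposure: 5 + 5 + 2 + 4 + 1 + 1 + 2 = 20 months.
After the first batch: Gamma(24 + 120, 17 + 20) = Gamma(144, 37).
Total count: 0 + 2 + 2 + 0 = 4.
Total exposure: 4 months.
After the second batch: Gamma(144 + 4, 37 + 4) = Gamma(148, 41).
Predictive mean over a 9-month window = T·E[λ|data] = 9·148/41 = 1332/41.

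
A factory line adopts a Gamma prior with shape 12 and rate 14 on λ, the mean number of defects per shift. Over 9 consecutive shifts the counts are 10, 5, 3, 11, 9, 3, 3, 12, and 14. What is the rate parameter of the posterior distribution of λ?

Total count: 10 + 5 + 3 + 11 + 9 + 3 + 3 + 12 + 14 = 70.
Total exposure: 9 shifts.
By Gamma–Poisson conjugacy, the posterior is Gamma(α + Σx, β + Σt) = Gamma(12 + 70, 14 + 9) = Gamma(82, 23).

23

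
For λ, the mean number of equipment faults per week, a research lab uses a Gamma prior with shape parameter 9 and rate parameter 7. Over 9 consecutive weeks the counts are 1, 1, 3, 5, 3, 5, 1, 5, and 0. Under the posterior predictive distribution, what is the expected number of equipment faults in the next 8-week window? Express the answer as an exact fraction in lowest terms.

33/2

Total count: 1 + 1 + 3 + 5 + 3 + 5 + 1 + 5 + 0 = 24.
Total exposure: 9 weeks.
Conjugate update: add total count to the shape and total exposure to the rate, giving Gamma(33, 16).
Predictive mean over an 8-week window = T·E[λ|data] = 8·33/16 = 33/2.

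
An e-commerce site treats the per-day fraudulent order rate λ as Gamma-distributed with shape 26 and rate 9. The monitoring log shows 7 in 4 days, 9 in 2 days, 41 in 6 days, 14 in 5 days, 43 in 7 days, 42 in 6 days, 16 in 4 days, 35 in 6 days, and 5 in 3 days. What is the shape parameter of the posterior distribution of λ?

Total count: 7 + 9 + 41 + 14 + 43 + 42 + 16 + 35 + 5 = 212.
Total exposure: 4 + 2 + 6 + 5 + 7 + 6 + 4 + 6 + 3 = 43 days.
Gamma(α, β) with Poisson data over total exposure Σt gives posterior Gamma(α+Σx, β+Σt) = Gamma(238, 52).

238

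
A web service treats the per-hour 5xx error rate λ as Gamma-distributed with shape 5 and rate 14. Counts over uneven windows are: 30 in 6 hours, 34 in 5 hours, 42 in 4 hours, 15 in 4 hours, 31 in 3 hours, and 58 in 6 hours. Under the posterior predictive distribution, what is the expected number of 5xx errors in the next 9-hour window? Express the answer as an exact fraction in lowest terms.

645/14

Total count: 30 + 34 + 42 + 15 + 31 + 58 = 210.
Total exposure: 6 + 5 + 4 + 4 + 3 + 6 = 28 hours.
The Gamma prior is conjugate for the Poisson rate, so λ | data ~ Gamma(5+210, 14+28) = Gamma(215, 42).
Predictive mean over a 9-hour window = T·E[λ|data] = 9·215/42 = 645/14.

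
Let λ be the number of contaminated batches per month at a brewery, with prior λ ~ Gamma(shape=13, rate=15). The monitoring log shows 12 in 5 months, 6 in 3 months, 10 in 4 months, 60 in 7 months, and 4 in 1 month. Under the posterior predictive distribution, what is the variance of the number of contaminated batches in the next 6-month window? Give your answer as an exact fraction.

738/35

Total count: 12 + 6 + 10 + 60 + 4 = 92.
Total exposure: 5 + 3 + 4 + 7 + 1 = 20 months.
The Gamma prior is conjugate for the Poisson rate, so λ | data ~ Gamma(13+92, 15+20) = Gamma(105, 35).
The posterior predictive for a window of length T is Negative Binomial with variance T·α'·(β'+T)/β'² = 6·105·41/1225 = 738/35.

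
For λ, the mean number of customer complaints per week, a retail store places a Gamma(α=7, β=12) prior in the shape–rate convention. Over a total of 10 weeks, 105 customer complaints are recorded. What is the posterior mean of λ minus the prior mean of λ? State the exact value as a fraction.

Total count 105 over total exposure 10 weeks.
By Gamma–Poisson conjugacy, the posterior is Gamma(α + Σx, β + Σt) = Gamma(7 + 105, 12 + 10) = Gamma(112, 22).
Posterior mean = 112/22 = 56/11; prior mean = 7/12 = 7/12. Difference = 56/11 − 7/12 = 595/132.

595/132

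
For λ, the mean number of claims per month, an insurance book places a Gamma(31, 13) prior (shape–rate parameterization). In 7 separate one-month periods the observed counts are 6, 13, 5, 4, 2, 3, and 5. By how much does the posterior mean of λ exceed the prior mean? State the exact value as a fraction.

277/260

Total count: 6 + 13 + 5 + 4 + 2 + 3 + 5 = 38.
Total exposure: 7 months.
The Gamma prior is conjugate for the Poisson rate, so λ | data ~ Gamma(31+38, 13+7) = Gamma(69, 20).
Posterior mean = 69/20 = 69/20; prior mean = 31/13 = 31/13. Difference = 69/20 − 31/13 = 277/260.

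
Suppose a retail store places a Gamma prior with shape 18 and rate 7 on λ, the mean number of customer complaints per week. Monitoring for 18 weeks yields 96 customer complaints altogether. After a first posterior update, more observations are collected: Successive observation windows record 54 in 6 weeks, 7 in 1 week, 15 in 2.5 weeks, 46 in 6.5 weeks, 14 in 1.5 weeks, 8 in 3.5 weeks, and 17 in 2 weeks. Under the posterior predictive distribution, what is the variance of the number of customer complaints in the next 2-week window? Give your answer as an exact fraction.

Total count 96 over total exposure 18 weeks.
After the first batch: Gamma(18 + 96, 7 + 18) = Gamma(114, 25).
Total count: 54 + 7 + 15 + 46 + 14 + 8 + 17 = 161.
Total exposure: 6 + 1 + 2.5 + 6.5 + 1.5 + 3.5 + 2 = 23 weeks.
After the second batch: Gamma(114 + 161, 25 + 23) = Gamma(275, 48).
The posterior predictive for a window of length T is Negative Binomial with variance T·α'·(β'+T)/β'² = 2·275·50/2304 = 6875/576.

6875/576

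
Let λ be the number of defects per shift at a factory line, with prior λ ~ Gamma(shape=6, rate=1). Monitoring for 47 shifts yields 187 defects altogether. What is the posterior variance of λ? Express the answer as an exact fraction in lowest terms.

193/2304

Total count 187 over total exposure 47 shifts.
The Gamma prior is conjugate for the Poisson rate, so λ | data ~ Gamma(6+187, 1+47) = Gamma(193, 48).
Posterior variance = α'/β'² = 193/2304.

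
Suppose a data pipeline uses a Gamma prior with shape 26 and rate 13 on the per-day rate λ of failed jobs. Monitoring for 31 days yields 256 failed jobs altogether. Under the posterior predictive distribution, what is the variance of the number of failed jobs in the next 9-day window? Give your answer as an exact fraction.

Total count 256 over total exposure 31 days.
Conjugate update: add total count to the shape and total exposure to the rate, giving Gamma(282, 44).
The posterior predictive for a window of length T is Negative Binomial with variance T·α'·(β'+T)/β'² = 9·282·53/1936 = 67257/968.

67257/968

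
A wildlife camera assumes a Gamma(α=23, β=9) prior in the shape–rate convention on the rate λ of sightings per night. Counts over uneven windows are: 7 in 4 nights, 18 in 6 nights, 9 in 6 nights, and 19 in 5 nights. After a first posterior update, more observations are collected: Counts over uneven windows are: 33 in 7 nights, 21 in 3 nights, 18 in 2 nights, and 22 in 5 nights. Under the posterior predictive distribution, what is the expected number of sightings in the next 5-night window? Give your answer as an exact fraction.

Total count: 7 + 18 + 9 + 19 = 53.
Total exposure: 4 + 6 + 6 + 5 = 21 nights.
After the first batch: Gamma(23 + 53, 9 + 21) = Gamma(76, 30).
Total count: 33 + 21 + 18 + 22 = 94.
Total exposure: 7 + 3 + 2 + 5 = 17 nights.
After the second batch: Gamma(76 + 94, 30 + 17) = Gamma(170, 47).
Predictive mean over a 5-night window = T·E[λ|data] = 5·170/47 = 850/47.

850/47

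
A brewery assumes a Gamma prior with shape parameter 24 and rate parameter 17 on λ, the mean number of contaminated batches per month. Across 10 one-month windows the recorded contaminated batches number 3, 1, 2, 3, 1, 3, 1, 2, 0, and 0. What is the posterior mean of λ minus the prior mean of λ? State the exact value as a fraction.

32/459

Total count: 3 + 1 + 2 + 3 + 1 + 3 + 1 + 2 + 0 + 0 = 16.
Total exposure: 10 months.
By Gamma–Poisson conjugacy, the posterior is Gamma(α + Σx, β + Σt) = Gamma(24 + 16, 17 + 10) = Gamma(40, 27).
Posterior mean = 40/27 = 40/27; prior mean = 24/17 = 24/17. Difference = 40/27 − 24/17 = 32/459.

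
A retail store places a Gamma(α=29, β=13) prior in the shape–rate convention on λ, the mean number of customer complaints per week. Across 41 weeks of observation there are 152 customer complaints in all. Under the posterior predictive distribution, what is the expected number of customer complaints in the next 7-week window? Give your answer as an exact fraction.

Total count 152 over total exposure 41 weeks.
Gamma(α, β) with Poisson data over total exposure Σt gives posterior Gamma(α+Σx, β+Σt) = Gamma(181, 54).
Predictive mean over a 7-week window = T·E[λ|data] = 7·181/54 = 1267/54.

1267/54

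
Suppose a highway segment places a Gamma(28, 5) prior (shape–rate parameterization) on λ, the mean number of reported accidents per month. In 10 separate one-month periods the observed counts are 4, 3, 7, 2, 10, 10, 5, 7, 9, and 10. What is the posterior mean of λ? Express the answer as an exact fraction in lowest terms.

19/3

Total count: 4 + 3 + 7 + 2 + 10 + 10 + 5 + 7 + 9 + 10 = 67.
Total exposure: 10 months.
Posterior: α' = 28 + 67 = 95, β' = 5 + 10 = 15.
Posterior mean = α'/β' = 95/15 = 19/3.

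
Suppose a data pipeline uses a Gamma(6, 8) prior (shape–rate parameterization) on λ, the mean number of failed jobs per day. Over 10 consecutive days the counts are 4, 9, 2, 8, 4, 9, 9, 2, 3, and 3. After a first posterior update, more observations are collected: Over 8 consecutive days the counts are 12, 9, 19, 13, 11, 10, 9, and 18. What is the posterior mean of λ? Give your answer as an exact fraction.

Total count: 4 + 9 + 2 + 8 + 4 + 9 + 9 + 2 + 3 + 3 = 53.
Total exposure: 10 days.
After the first batch: Gamma(6 + 53, 8 + 10) = Gamma(59, 18).
Total count: 12 + 9 + 19 + 13 + 11 + 10 + 9 + 18 = 101.
Total exposure: 8 days.
After the second batch: Gamma(59 + 101, 18 + 8) = Gamma(160, 26).
Posterior mean = α'/β' = 160/26 = 80/13.

80/13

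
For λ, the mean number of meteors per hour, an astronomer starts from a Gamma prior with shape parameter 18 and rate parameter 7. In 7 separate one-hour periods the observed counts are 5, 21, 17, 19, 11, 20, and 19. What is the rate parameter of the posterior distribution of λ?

Total count: 5 + 21 + 17 + 19 + 11 + 20 + 19 = 112.
Total exposure: 7 hours.
Gamma(α, β) with Poisson data over total exposure Σt gives posterior Gamma(α+Σx, β+Σt) = Gamma(130, 14).

14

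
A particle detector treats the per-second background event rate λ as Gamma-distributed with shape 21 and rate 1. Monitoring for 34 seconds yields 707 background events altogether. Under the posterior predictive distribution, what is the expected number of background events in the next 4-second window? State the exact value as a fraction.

416/5

Total count 707 over total exposure 34 seconds.
Posterior: α' = 21 + 707 = 728, β' = 1 + 34 = 35.
Predictive mean over a 4-second window = T·E[λ|data] = 4·728/35 = 416/5.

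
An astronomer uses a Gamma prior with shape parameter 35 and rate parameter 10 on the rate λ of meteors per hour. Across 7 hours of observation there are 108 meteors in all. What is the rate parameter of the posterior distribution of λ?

Total count 108 over total exposure 7 hours.
The Gamma prior is conjugate for the Poisson rate, so λ | data ~ Gamma(35+108, 10+7) = Gamma(143, 17).

17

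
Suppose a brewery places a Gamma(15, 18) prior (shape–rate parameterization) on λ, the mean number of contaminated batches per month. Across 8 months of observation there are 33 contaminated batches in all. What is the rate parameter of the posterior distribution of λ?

Total count 33 over total exposure 8 months.
Posterior: α' = 15 + 33 = 48, β' = 18 + 8 = 26.

26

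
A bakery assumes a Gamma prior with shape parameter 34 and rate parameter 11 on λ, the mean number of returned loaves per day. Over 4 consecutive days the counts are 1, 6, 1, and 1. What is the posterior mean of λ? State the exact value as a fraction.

43/15

Total count: 1 + 6 + 1 + 1 = 9.
Total exposure: 4 days.
Conjugate update: add total count to the shape and total exposure to the rate, giving Gamma(43, 15).
Posterior mean = α'/β' = 43/15.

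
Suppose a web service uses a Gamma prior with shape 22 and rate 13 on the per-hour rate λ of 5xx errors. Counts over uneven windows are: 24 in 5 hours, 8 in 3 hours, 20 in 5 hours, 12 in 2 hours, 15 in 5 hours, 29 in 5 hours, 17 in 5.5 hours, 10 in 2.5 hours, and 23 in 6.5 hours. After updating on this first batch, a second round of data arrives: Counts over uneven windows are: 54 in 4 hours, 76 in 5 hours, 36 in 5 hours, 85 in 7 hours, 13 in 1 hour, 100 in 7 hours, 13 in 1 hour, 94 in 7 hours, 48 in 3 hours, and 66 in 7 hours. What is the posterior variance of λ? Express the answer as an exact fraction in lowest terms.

Total count: 24 + 8 + 20 + 12 + 15 + 29 + 17 + 10 + 23 = 158.
Total exposure: 5 + 3 + 5 + 2 + 5 + 5 + 5.5 + 2.5 + 6.5 = 39.5 hours.
After the first batch: Gamma(22 + 158, 13 + 39.5) = Gamma(180, 105/2).
Total count: 54 + 76 + 36 + 85 + 13 + 100 + 13 + 94 + 48 + 66 = 585.
Total exposure: 4 + 5 + 5 + 7 + 1 + 7 + 1 + 7 + 3 + 7 = 47 hours.
After the second batch: Gamma(180 + 585, 105/2 + 47) = Gamma(765, 199/2).
Posterior variance = α'/β'² = 765/(39601/4) = 3060/39601.

3060/39601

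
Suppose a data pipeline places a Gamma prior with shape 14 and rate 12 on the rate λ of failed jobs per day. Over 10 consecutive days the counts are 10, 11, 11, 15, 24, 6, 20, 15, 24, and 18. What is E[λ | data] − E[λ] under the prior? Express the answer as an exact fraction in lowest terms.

427/66

Total count: 10 + 11 + 11 + 15 + 24 + 6 + 20 + 15 + 24 + 18 = 154.
Total exposure: 10 days.
Conjugate update: add total count to the shape and total exposure to the rate, giving Gamma(168, 22).
Posterior mean = 168/22 = 84/11; prior mean = 14/12 = 7/6. Difference = 84/11 − 7/6 = 427/66.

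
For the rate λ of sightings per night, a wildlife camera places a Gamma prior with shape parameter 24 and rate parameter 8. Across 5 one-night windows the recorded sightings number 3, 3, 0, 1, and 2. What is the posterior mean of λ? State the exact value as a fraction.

33/13

Total count: 3 + 3 + 0 + 1 + 2 = 9.
Total exposure: 5 nights.
Gamma(α, β) with Poisson data over total exposure Σt gives posterior Gamma(α+Σx, β+Σt) = Gamma(33, 13).
Posterior mean = α'/β' = 33/13.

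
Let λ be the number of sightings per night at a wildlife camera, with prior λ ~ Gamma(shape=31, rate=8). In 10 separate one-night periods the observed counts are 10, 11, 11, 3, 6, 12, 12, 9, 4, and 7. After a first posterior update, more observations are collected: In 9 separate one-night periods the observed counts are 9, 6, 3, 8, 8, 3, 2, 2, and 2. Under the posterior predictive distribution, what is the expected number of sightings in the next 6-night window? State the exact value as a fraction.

Total count: 10 + 11 + 11 + 3 + 6 + 12 + 12 + 9 + 4 + 7 = 85.
Total exposure: 10 nights.
After the first batch: Gamma(31 + 85, 8 + 10) = Gamma(116, 18).
Total count: 9 + 6 + 3 + 8 + 8 + 3 + 2 + 2 + 2 = 43.
Total exposure: 9 nights.
After the second batch: Gamma(116 + 43, 18 + 9) = Gamma(159, 27).
Predictive mean over a 6-night window = T·E[λ|data] = 6·159/27 = 106/3.

106/3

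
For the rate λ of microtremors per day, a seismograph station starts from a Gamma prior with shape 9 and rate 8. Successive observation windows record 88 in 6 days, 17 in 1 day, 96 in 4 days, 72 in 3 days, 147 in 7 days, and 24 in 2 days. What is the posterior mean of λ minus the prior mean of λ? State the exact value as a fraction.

Total count: 88 + 17 + 96 + 72 + 147 + 24 = 444.
Total exposure: 6 + 1 + 4 + 3 + 7 + 2 = 23 days.
By Gamma–Poisson conjugacy, the posterior is Gamma(α + Σx, β + Σt) = Gamma(9 + 444, 8 + 23) = Gamma(453, 31).
Posterior mean = 453/31 = 453/31; prior mean = 9/8 = 9/8. Difference = 453/31 − 9/8 = 3345/248.

3345/248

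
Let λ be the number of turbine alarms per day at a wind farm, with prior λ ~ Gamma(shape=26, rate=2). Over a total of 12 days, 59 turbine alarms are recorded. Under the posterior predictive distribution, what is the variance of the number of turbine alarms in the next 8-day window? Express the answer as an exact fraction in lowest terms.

3740/49

Total count 59 over total exposure 12 days.
The Gamma prior is conjugate for the Poisson rate, so λ | data ~ Gamma(26+59, 2+12) = Gamma(85, 14).
The posterior predictive for a window of length T is Negative Binomial with variance T·α'·(β'+T)/β'² = 8·85·22/196 = 3740/49.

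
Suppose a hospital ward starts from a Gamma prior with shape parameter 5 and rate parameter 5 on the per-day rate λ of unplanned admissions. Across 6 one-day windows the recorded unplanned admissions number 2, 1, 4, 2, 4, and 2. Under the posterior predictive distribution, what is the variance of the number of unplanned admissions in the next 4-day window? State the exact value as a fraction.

1200/121

Total count: 2 + 1 + 4 + 2 + 4 + 2 = 15.
Total exposure: 6 days.
Conjugate update: add total count to the shape and total exposure to the rate, giving Gamma(20, 11).
The posterior predictive for a window of length T is Negative Binomial with variance T·α'·(β'+T)/β'² = 4·20·15/121 = 1200/121.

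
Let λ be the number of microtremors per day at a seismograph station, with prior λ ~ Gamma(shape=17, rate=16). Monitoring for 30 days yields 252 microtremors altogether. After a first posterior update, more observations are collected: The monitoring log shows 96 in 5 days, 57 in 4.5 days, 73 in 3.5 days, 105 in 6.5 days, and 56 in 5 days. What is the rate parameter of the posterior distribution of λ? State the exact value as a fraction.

Total count 252 over total exposure 30 days.
After the first batch: Gamma(17 + 252, 16 + 30) = Gamma(269, 46).
Total count: 96 + 57 + 73 + 105 + 56 = 387.
Total exposure: 5 + 4.5 + 3.5 + 6.5 + 5 = 24.5 days.
After the second batch: Gamma(269 + 387, 46 + 24.5) = Gamma(656, 141/2).

141/2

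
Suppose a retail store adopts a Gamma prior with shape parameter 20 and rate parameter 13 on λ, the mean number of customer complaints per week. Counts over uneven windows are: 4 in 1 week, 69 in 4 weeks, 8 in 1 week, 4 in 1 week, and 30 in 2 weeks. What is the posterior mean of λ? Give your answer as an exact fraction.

Total count: 4 + 69 + 8 + 4 + 30 = 115.
Total exposure: 1 + 4 + 1 + 1 + 2 = 9 weeks.
By Gamma–Poisson conjugacy, the posterior is Gamma(α + Σx, β + Σt) = Gamma(20 + 115, 13 + 9) = Gamma(135, 22).
Posterior mean = α'/β' = 135/22.

135/22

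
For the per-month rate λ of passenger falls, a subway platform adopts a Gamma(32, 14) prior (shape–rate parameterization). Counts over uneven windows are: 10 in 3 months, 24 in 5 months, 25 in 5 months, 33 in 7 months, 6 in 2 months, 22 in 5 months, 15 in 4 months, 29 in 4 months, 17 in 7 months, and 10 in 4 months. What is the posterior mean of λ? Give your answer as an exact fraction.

223/60

Total count: 10 + 24 + 25 + 33 + 6 + 22 + 15 + 29 + 17 + 10 = 191.
Total exposure: 3 + 5 + 5 + 7 + 2 + 5 + 4 + 4 + 7 + 4 = 46 months.
Posterior: α' = 32 + 191 = 223, β' = 14 + 46 = 60.
Posterior mean = α'/β' = 223/60.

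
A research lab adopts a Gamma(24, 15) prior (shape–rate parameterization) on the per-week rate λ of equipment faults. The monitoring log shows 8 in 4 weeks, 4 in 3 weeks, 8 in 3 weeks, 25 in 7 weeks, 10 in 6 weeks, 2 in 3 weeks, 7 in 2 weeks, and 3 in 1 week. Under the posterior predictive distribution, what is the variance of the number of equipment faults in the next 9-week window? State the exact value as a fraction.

Total count: 8 + 4 + 8 + 25 + 10 + 2 + 7 + 3 = 67.
Total exposure: 4 + 3 + 3 + 7 + 6 + 3 + 2 + 1 = 29 weeks.
By Gamma–Poisson conjugacy, the posterior is Gamma(α + Σx, β + Σt) = Gamma(24 + 67, 15 + 29) = Gamma(91, 44).
The posterior predictive for a window of length T is Negative Binomial with variance T·α'·(β'+T)/β'² = 9·91·53/1936 = 43407/1936.

43407/1936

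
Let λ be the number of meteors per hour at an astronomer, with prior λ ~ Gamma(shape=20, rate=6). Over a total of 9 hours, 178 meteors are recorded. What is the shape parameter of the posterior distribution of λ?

Total count 178 over total exposure 9 hours.
Posterior: α' = 20 + 178 = 198, β' = 6 + 9 = 15.

198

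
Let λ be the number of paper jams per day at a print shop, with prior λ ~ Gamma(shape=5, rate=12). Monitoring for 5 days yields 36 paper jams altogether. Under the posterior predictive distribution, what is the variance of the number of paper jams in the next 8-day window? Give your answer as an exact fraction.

8200/289

Total count 36 over total exposure 5 days.
By Gamma–Poisson conjugacy, the posterior is Gamma(α + Σx, β + Σt) = Gamma(5 + 36, 12 + 5) = Gamma(41, 17).
The posterior predictive for a window of length T is Negative Binomial with variance T·α'·(β'+T)/β'² = 8·41·25/289 = 8200/289.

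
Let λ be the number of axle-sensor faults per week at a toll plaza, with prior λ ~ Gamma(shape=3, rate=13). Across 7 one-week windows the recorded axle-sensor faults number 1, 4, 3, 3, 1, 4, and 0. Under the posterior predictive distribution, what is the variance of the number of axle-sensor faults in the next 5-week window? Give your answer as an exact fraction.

95/16

Total count: 1 + 4 + 3 + 3 + 1 + 4 + 0 = 16.
Total exposure: 7 weeks.
Posterior: α' = 3 + 16 = 19, β' = 13 + 7 = 20.
The posterior predictive for a window of length T is Negative Binomial with variance T·α'·(β'+T)/β'² = 5·19·25/400 = 95/16.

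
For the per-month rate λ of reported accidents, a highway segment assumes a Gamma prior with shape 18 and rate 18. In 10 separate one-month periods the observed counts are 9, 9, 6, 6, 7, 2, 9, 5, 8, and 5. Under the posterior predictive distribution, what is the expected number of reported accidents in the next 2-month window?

6

Total count: 9 + 9 + 6 + 6 + 7 + 2 + 9 + 5 + 8 + 5 = 66.
Total exposure: 10 months.
The Gamma prior is conjugate for the Poisson rate, so λ | data ~ Gamma(18+66, 18+10) = Gamma(84, 28).
Predictive mean over a 2-month window = T·E[λ|data] = 2·84/28 = 6.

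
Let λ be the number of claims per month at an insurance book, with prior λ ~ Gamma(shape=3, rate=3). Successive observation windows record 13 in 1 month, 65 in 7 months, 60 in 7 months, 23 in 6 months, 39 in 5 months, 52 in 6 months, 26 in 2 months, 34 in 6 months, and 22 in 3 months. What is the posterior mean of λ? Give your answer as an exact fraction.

337/46

Total count: 13 + 65 + 60 + 23 + 39 + 52 + 26 + 34 + 22 = 334.
Total exposure: 1 + 7 + 7 + 6 + 5 + 6 + 2 + 6 + 3 = 43 months.
The Gamma prior is conjugate for the Poisson rate, so λ | data ~ Gamma(3+334, 3+43) = Gamma(337, 46).
Posterior mean = α'/β' = 337/46.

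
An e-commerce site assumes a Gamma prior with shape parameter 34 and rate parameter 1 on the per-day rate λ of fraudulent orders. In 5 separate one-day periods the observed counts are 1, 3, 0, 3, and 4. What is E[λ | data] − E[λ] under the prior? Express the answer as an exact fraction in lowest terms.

Total count: 1 + 3 + 0 + 3 + 4 = 11.
Total exposure: 5 days.
The Gamma prior is conjugate for the Poisson rate, so λ | data ~ Gamma(34+11, 1+5) = Gamma(45, 6).
Posterior mean = 45/6 = 15/2; prior mean = 34/1 = 34. Difference = 15/2 − 34 = -53/2.

-53/2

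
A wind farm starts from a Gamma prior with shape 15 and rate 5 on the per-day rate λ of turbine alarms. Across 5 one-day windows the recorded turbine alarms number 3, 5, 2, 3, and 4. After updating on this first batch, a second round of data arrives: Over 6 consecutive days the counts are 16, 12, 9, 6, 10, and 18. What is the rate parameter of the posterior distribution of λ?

16

Total count: 3 + 5 + 2 + 3 + 4 = 17.
Total exposure: 5 days.
After the first batch: Gamma(15 + 17, 5 + 5) = Gamma(32, 10).
Total count: 16 + 12 + 9 + 6 + 10 + 18 = 71.
Total exposure: 6 days.
After the second batch: Gamma(32 + 71, 10 + 6) = Gamma(103, 16).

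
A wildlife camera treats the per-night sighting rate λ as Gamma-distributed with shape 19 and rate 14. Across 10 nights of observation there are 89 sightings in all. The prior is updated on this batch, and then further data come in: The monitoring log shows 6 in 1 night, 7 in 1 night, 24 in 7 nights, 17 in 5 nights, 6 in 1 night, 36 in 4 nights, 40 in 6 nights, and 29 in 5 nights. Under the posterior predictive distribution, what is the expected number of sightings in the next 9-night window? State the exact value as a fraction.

Total count 89 over total exposure 10 nights.
After the first batch: Gamma(19 + 89, 14 + 10) = Gamma(108, 24).
Total count: 6 + 7 + 24 + 17 + 6 + 36 + 40 + 29 = 165.
Total exposure: 1 + 1 + 7 + 5 + 1 + 4 + 6 + 5 = 30 nights.
After the second batch: Gamma(108 + 165, 24 + 30) = Gamma(273, 54).
Predictive mean over a 9-night window = T·E[λ|data] = 9·273/54 = 91/2.

91/2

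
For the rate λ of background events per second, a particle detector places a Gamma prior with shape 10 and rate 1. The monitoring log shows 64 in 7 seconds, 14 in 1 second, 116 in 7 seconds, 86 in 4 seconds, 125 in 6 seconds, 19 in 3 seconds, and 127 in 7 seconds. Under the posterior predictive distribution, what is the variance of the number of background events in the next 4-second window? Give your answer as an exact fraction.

Total count: 64 + 14 + 116 + 86 + 125 + 19 + 127 = 551.
Total exposure: 7 + 1 + 7 + 4 + 6 + 3 + 7 = 35 seconds.
By Gamma–Poisson conjugacy, the posterior is Gamma(α + Σx, β + Σt) = Gamma(10 + 551, 1 + 35) = Gamma(561, 36).
The posterior predictive for a window of length T is Negative Binomial with variance T·α'·(β'+T)/β'² = 4·561·40/1296 = 1870/27.

1870/27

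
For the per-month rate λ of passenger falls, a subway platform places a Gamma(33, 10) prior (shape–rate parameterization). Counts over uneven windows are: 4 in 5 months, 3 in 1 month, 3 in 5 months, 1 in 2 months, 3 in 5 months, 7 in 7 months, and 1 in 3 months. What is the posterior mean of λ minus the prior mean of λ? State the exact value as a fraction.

-176/95

Total count: 4 + 3 + 3 + 1 + 3 + 7 + 1 = 22.
Total exposure: 5 + 1 + 5 + 2 + 5 + 7 + 3 = 28 months.
Conjugate update: add total count to the shape and total exposure to the rate, giving Gamma(55, 38).
Posterior mean = 55/38 = 55/38; prior mean = 33/10 = 33/10. Difference = 55/38 − 33/10 = -176/95.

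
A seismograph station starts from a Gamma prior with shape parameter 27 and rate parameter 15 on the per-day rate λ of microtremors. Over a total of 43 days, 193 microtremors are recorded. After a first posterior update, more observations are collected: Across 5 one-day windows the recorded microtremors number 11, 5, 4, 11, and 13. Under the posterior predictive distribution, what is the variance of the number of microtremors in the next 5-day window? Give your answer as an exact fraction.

Total count 193 over total exposure 43 days.
After the first batch: Gamma(27 + 193, 15 + 43) = Gamma(220, 58).
Total count: 11 + 5 + 4 + 11 + 13 = 44.
Total exposure: 5 days.
After the second batch: Gamma(220 + 44, 58 + 5) = Gamma(264, 63).
The posterior predictive for a window of length T is Negative Binomial with variance T·α'·(β'+T)/β'² = 5·264·68/3969 = 29920/1323.

29920/1323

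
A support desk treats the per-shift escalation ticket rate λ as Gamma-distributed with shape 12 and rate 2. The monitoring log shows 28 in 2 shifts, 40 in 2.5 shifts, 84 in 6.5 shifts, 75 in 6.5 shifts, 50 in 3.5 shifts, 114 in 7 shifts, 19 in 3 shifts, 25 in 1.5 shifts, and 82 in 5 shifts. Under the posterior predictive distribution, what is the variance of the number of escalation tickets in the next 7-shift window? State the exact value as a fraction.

688758/6241

Total count: 28 + 40 + 84 + 75 + 50 + 114 + 19 + 25 + 82 = 517.
Total exposure: 2 + 2.5 + 6.5 + 6.5 + 3.5 + 7 + 3 + 1.5 + 5 = 37.5 shifts.
Conjugate update: add total count to the shape and total exposure to the rate, giving Gamma(529, 79/2).
The posterior predictive for a window of length T is Negative Binomial with variance T·α'·(β'+T)/β'² = 7·529·(93/2)/(6241/4) = 688758/6241.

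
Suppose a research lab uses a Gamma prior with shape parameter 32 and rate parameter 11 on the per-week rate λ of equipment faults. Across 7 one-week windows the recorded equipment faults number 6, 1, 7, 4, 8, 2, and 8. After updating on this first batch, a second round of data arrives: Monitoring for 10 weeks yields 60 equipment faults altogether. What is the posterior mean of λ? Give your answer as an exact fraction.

32/7

Total count: 6 + 1 + 7 + 4 + 8 + 2 + 8 = 36.
Total exposure: 7 weeks.
After the first batch: Gamma(32 + 36, 11 + 7) = Gamma(68, 18).
Total count 60 over total exposure 10 weeks.
After the second batch: Gamma(68 + 60, 18 + 10) = Gamma(128, 28).
Posterior mean = α'/β' = 128/28 = 32/7.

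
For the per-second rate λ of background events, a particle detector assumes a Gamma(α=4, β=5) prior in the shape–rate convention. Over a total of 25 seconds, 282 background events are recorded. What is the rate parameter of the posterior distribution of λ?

Total count 282 over total exposure 25 seconds.
By Gamma–Poisson conjugacy, the posterior is Gamma(α + Σx, β + Σt) = Gamma(4 + 282, 5 + 25) = Gamma(286, 30).

30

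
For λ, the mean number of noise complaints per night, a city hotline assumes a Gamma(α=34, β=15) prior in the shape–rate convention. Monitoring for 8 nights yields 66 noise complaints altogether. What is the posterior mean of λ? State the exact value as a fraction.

100/23

Total count 66 over total exposure 8 nights.
Conjugate update: add total count to the shape and total exposure to the rate, giving Gamma(100, 23).
Posterior mean = α'/β' = 100/23.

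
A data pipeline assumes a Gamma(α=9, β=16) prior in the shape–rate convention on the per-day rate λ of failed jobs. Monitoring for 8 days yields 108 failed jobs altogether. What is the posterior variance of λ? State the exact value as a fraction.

13/64

Total count 108 over total exposure 8 days.
By Gamma–Poisson conjugacy, the posterior is Gamma(α + Σx, β + Σt) = Gamma(9 + 108, 16 + 8) = Gamma(117, 24).
Posterior variance = α'/β'² = 117/576 = 13/64.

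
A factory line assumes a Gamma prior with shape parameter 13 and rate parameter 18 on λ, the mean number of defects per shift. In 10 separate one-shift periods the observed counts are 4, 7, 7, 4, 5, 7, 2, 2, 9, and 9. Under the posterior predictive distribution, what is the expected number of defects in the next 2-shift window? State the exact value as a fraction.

69/14

Total count: 4 + 7 + 7 + 4 + 5 + 7 + 2 + 2 + 9 + 9 = 56.
Total exposure: 10 shifts.
Gamma(α, β) with Poisson data over total exposure Σt gives posterior Gamma(α+Σx, β+Σt) = Gamma(69, 28).
Predictive mean over a 2-shift window = T·E[λ|data] = 2·69/28 = 69/14.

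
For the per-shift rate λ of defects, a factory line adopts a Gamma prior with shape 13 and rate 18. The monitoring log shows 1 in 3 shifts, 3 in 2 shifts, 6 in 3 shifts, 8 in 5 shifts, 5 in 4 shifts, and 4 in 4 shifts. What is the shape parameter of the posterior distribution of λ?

Total count: 1 + 3 + 6 + 8 + 5 + 4 = 27.
Total exposure: 3 + 2 + 3 + 5 + 4 + 4 = 21 shifts.
Posterior: α' = 13 + 27 = 40, β' = 18 + 21 = 39.

40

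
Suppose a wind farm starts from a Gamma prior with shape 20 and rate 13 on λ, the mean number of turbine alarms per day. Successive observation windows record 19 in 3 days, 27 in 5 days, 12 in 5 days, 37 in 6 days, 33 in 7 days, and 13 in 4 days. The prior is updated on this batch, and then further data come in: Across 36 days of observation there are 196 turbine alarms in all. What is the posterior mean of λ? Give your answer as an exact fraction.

357/79

Total count: 19 + 27 + 12 + 37 + 33 + 13 = 141.
Total exposure: 3 + 5 + 5 + 6 + 7 + 4 = 30 days.
After the first batch: Gamma(20 + 141, 13 + 30) = Gamma(161, 43).
Total count 196 over total exposure 36 days.
After the second batch: Gamma(161 + 196, 43 + 36) = Gamma(357, 79).
Posterior mean = α'/β' = 357/79.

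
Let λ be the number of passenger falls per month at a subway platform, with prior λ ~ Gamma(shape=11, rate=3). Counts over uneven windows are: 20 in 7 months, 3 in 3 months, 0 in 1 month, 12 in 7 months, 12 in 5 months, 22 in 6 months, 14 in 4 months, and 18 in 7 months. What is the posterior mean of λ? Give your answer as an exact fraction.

Total count: 20 + 3 + 0 + 12 + 12 + 22 + 14 + 18 = 101.
Total exposure: 7 + 3 + 1 + 7 + 5 + 6 + 4 + 7 = 40 months.
The Gamma prior is conjugate for the Poisson rate, so λ | data ~ Gamma(11+101, 3+40) = Gamma(112, 43).
Posterior mean = α'/β' = 112/43.

112/43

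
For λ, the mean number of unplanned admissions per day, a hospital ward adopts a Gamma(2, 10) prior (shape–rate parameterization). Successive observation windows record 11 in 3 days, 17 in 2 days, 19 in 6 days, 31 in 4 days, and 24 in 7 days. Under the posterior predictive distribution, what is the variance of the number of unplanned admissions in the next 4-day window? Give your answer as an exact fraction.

117/8

Total count: 11 + 17 + 19 + 31 + 24 = 102.
Total exposure: 3 + 2 + 6 + 4 + 7 = 22 days.
Conjugate update: add total count to the shape and total exposure to the rate, giving Gamma(104, 32).
The posterior predictive for a window of length T is Negative Binomial with variance T·α'·(β'+T)/β'² = 4·104·36/1024 = 117/8.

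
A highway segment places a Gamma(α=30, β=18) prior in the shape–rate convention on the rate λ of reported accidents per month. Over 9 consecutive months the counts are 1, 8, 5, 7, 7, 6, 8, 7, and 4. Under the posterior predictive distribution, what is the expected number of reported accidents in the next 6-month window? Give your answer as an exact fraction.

Total count: 1 + 8 + 5 + 7 + 7 + 6 + 8 + 7 + 4 = 53.
Total exposure: 9 months.
Posterior: α' = 30 + 53 = 83, β' = 18 + 9 = 27.
Predictive mean over a 6-month window = T·E[λ|data] = 6·83/27 = 166/9.

166/9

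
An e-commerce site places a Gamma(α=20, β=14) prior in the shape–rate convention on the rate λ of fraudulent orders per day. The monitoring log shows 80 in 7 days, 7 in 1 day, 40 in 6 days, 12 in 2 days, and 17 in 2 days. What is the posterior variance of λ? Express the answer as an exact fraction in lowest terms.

Total count: 80 + 7 + 40 + 12 + 17 = 156.
Total exposure: 7 + 1 + 6 + 2 + 2 = 18 days.
By Gamma–Poisson conjugacy, the posterior is Gamma(α + Σx, β + Σt) = Gamma(20 + 156, 14 + 18) = Gamma(176, 32).
Posterior variance = α'/β'² = 176/1024 = 11/64.

11/64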